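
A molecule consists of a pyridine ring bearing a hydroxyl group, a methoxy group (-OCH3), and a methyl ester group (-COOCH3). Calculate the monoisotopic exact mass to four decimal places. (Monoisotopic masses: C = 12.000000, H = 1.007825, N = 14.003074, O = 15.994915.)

183.0532

Atom tally by fragment:
  pyridine ring core → C:5 H:5 N:1
  (− 3 ring H displaced by substituents)
  + OH → O:1 H:1
  + OCH3 → C:1 H:3 O:1
  + COOCH3 → C:2 H:3 O:2
Element totals:
  C: 8
  H: 9
  N: 1
  O: 4
Molecular formula: C8H9NO4.
  M = 8(12.0) + 9(1.007825) + 14.003074 + 4(15.994915)
    = 96.000000 + 9.070425 + 14.003074 + 63.979660 = 183.053159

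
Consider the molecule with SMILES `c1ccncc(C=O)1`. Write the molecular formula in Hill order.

C6H5NO

Atom tally by fragment:
  pyridine ring core → C:5 H:5 N:1
  (− 1 ring H displaced by substituents)
  + CHO → C:1 H:1 O:1
Element totals:
  C: 6
  H: 5
  N: 1
  O: 1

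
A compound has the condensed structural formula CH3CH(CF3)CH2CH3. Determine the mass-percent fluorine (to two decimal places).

45.19%

Atom tally by fragment:
  CH3 → C:1 H:3
  CH(CF3) → C:2 H:1 F:3
  CH2 → C:1 H:2
  CH3 → C:1 H:3
Element totals:
  C: 5
  H: 9
  F: 3
Molecular formula: C5H9F3.
Molar mass = 126.121 g/mol.
Mass from F: 3 × 18.998 = 56.994 g/mol.
%F = 56.994 / 126.121 × 100 = 45.19%.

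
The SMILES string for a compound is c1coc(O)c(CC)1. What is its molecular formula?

Atom tally by fragment:
  furan ring core → C:4 H:4 O:1
  (− 2 ring H displaced by substituents)
  + OH → O:1 H:1
  + C2H5 → C:2 H:5
Element totals:
  C: 6
  H: 8
  O: 2

C6H8O2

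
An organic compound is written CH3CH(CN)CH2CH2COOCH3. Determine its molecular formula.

Element totals:
  C: 7
  H: 11
  N: 1
  O: 2

C7H11NO2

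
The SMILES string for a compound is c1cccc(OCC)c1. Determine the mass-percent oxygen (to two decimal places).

13.10%

Atom tally by fragment:
  benzene ring core → C:6 H:6
  (− 1 ring H displaced by substituents)
  + OC2H5 → C:2 H:5 O:1
Element totals:
  C: 8
  H: 10
  O: 1
Molecular formula: C8H10O.
Molar mass = 122.167 g/mol.
Mass from O: 1 × 15.999 = 15.999 g/mol.
%O = 15.999 / 122.167 × 100 = 13.10%.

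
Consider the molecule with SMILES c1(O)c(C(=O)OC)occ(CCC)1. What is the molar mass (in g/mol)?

Atom tally by fragment:
  furan ring core → C:4 H:4 O:1
  (− 3 ring H displaced by substituents)
  + OH → O:1 H:1
  + COOCH3 → C:2 H:3 O:2
  + CH2CH2CH3 → C:3 H:7
Element totals:
  C: 9
  H: 12
  O: 4
Molecular formula: C9H12O4.
  M = 9(12.011) + 12(1.008) + 4(15.999)
    = 108.099 + 12.096 + 63.996 = 184.191

184.19 g/mol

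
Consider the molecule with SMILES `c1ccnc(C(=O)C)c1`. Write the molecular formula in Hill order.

C7H7NO

Atom tally by fragment:
  pyridine ring core → C:5 H:5 N:1
  (− 1 ring H displaced by substituents)
  + COCH3 → C:2 H:3 O:1
Element totals:
  C: 7
  H: 7
  N: 1
  O: 1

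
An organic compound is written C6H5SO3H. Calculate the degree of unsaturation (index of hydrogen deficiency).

Atom tally by fragment:
  benzene ring core → C:6 H:6
  (− 1 ring H displaced by substituents)
  + SO3H → S:1 O:3 H:1
Element totals:
  C: 6
  H: 6
  O: 3
  S: 1
Molecular formula: C6H6O3S.
DoU = (2C + 2 + N − H − X) / 2 = (2·6 + 2 + 0 − 6 − 0) / 2 = 4.

4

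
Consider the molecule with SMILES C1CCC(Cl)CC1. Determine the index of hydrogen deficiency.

1

Atom tally by fragment:
  cyclohexane ring core → C:6 H:12
  (− 1 ring H displaced by substituents)
  + Cl → Cl:1
Element totals:
  C: 6
  H: 11
  Cl: 1
Molecular formula: C6H11Cl.
DoU = (2C + 2 + N − H − X) / 2 = (2·6 + 2 + 0 − 11 − 1) / 2 = 1.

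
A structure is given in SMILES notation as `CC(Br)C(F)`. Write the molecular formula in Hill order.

Atom tally by fragment:
  CH3 → C:1 H:3
  CH(Br) → C:1 H:1 Br:1
  CH2F → C:1 H:2 F:1
Element totals:
  C: 3
  H: 6
  Br: 1
  F: 1

C3H6BrF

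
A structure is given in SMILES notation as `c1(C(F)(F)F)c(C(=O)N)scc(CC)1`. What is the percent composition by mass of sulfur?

14.36%

Atom tally by fragment:
  thiophene ring core → C:4 H:4 S:1
  (− 3 ring H displaced by substituents)
  + CF3 → C:1 F:3
  + CONH2 → C:1 H:2 O:1 N:1
  + C2H5 → C:2 H:5
Element totals:
  C: 8
  H: 8
  F: 3
  N: 1
  O: 1
  S: 1
Molecular formula: C8H8F3NOS.
Molar mass = 223.212 g/mol.
Mass from S: 1 × 32.06 = 32.060 g/mol.
%S = 32.060 / 223.212 × 100 = 14.36%.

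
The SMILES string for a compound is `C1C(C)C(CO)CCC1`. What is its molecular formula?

C8H16O

Atom tally by fragment:
  cyclohexane ring core → C:6 H:12
  (− 2 ring H displaced by substituents)
  + CH3 → C:1 H:3
  + CH2OH → C:1 H:3 O:1
Element totals:
  C: 8
  H: 16
  O: 1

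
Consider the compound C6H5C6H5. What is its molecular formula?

C12H10

Atom tally by fragment:
  benzene ring core → C:6 H:6
  (− 1 ring H displaced by substituents)
  + C6H5 → C:6 H:5
Element totals:
  C: 12
  H: 10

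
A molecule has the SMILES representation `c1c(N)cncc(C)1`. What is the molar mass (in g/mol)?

108.14 g/mol

Atom tally by fragment:
  pyridine ring core → C:5 H:5 N:1
  (− 2 ring H displaced by substituents)
  + NH2 → N:1 H:2
  + CH3 → C:1 H:3
Element totals:
  C: 6
  H: 8
  N: 2
Molecular formula: C6H8N2.
  M = 6(12.011) + 8(1.008) + 2(14.007)
    = 72.066 + 8.064 + 28.014 = 108.144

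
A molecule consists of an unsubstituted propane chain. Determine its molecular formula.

C3H8

Atom tally by fragment:
  CH3 → C:1 H:3
  CH2 → C:1 H:2
  CH3 → C:1 H:3
Element totals:
  C: 3
  H: 8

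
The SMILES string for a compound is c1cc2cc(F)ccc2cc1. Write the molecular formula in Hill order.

Atom tally by fragment:
  naphthalene ring system core → C:10 H:8
  (− 1 ring H displaced by substituents)
  + F → F:1
Element totals:
  C: 10
  H: 7
  F: 1

C10H7F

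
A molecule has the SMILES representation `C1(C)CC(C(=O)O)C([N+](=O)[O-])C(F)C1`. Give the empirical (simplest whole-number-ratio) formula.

C8H12FNO4

Atom tally by fragment:
  cyclohexane ring core → C:6 H:12
  (− 4 ring H displaced by substituents)
  + CH3 → C:1 H:3
  + COOH → C:1 H:1 O:2
  + NO2 → N:1 O:2
  + F → F:1
Element totals:
  C: 8
  H: 12
  F: 1
  N: 1
  O: 4
Molecular formula: C8H12FNO4.
gcd of subscripts (8, 1, 12, 1, 4) = 1, so the empirical formula equals the molecular formula.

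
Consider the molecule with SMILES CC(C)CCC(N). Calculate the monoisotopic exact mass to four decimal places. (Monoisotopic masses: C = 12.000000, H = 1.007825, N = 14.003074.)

101.1204

Atom tally by fragment:
  CH3 → C:1 H:3
  CH(CH3) → C:2 H:4
  CH2 → C:1 H:2
  CH2 → C:1 H:2
  CH2NH2 → C:1 H:4 N:1
Element totals:
  C: 6
  H: 15
  N: 1
Molecular formula: C6H15N.
  M = 6(12.0) + 15(1.007825) + 14.003074
    = 72.000000 + 15.117375 + 14.003074 = 101.120449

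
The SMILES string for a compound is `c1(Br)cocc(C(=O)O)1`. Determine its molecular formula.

C5H3BrO3

Atom tally by fragment:
  furan ring core → C:4 H:4 O:1
  (− 2 ring H displaced by substituents)
  + Br → Br:1
  + COOH → C:1 H:1 O:2
Element totals:
  C: 5
  H: 3
  Br: 1
  O: 3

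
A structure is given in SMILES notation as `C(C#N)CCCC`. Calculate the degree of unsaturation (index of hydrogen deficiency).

Atom tally by fragment:
  NCCH2 → C:2 H:2 N:1
  CH2 → C:1 H:2
  CH2 → C:1 H:2
  CH2 → C:1 H:2
  CH3 → C:1 H:3
Element totals:
  C: 6
  H: 11
  N: 1
Molecular formula: C6H11N.
DoU = (2C + 2 + N − H − X) / 2 = (2·6 + 2 + 1 − 11 − 0) / 2 = 2.

2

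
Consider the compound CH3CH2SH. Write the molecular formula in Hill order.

C2H6S

Element totals:
  C: 2
  H: 6
  S: 1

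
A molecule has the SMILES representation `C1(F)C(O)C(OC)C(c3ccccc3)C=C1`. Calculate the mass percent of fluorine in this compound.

Atom tally by fragment:
  cyclohexene ring core → C:6 H:10
  (− 4 ring H displaced by substituents)
  + F → F:1
  + OH → O:1 H:1
  + OCH3 → C:1 H:3 O:1
  + C6H5 → C:6 H:5
Element totals:
  C: 13
  H: 15
  F: 1
  O: 2
Molecular formula: C13H15FO2.
Molar mass = 222.259 g/mol.
Mass from F: 1 × 18.998 = 18.998 g/mol.
%F = 18.998 / 222.259 × 100 = 8.55%.

8.55%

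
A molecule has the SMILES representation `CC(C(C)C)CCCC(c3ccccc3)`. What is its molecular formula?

Atom tally by fragment:
  CH3 → C:1 H:3
  CH(CH(CH3)2) → C:4 H:8
  CH2 → C:1 H:2
  CH2 → C:1 H:2
  CH2 → C:1 H:2
  CH2C6H5 → C:7 H:7
Element totals:
  C: 15
  H: 24

C15H24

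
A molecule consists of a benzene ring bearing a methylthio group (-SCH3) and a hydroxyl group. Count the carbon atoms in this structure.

Atom tally by fragment:
  benzene ring core → C:6 H:6
  (− 2 ring H displaced by substituents)
  + SCH3 → C:1 H:3 S:1
  + OH → O:1 H:1
Element totals:
  C: 7
  H: 8
  O: 1
  S: 1

7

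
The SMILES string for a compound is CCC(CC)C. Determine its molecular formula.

C6H14

Atom tally by fragment:
  CH3 → C:1 H:3
  CH2 → C:1 H:2
  CH(C2H5) → C:3 H:6
  CH3 → C:1 H:3
Element totals:
  C: 6
  H: 14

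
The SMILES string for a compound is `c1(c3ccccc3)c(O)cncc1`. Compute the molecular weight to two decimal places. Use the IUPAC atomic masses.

Atom tally by fragment:
  pyridine ring core → C:5 H:5 N:1
  (− 2 ring H displaced by substituents)
  + C6H5 → C:6 H:5
  + OH → O:1 H:1
Element totals:
  C: 11
  H: 9
  N: 1
  O: 1
Molecular formula: C11H9NO.
  M = 11(12.011) + 9(1.008) + 14.007 + 15.999
    = 132.121 + 9.072 + 14.007 + 15.999 = 171.199

171.20 g/mol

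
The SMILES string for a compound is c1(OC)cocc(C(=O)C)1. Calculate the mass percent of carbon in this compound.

Atom tally by fragment:
  furan ring core → C:4 H:4 O:1
  (− 2 ring H displaced by substituents)
  + OCH3 → C:1 H:3 O:1
  + COCH3 → C:2 H:3 O:1
Element totals:
  C: 7
  H: 8
  O: 3
Molecular formula: C7H8O3.
Molar mass = 140.138 g/mol.
Mass from C: 7 × 12.011 = 84.077 g/mol.
%C = 84.077 / 140.138 × 100 = 60.00%.

60.00%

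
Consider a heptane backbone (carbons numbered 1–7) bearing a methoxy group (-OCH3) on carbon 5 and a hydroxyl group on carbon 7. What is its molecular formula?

Atom tally by fragment:
  CH3 → C:1 H:3
  CH2 → C:1 H:2
  CH2 → C:1 H:2
  CH2 → C:1 H:2
  CH(OCH3) → C:2 H:4 O:1
  CH2 → C:1 H:2
  CH2OH → C:1 H:3 O:1
Element totals:
  C: 8
  H: 18
  O: 2

C8H18O2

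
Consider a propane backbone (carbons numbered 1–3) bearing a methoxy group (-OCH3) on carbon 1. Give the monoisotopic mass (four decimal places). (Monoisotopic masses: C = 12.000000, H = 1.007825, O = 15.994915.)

Atom tally by fragment:
  CH3OCH2 → C:2 H:5 O:1
  CH2 → C:1 H:2
  CH3 → C:1 H:3
Element totals:
  C: 4
  H: 10
  O: 1
Molecular formula: C4H10O.
  M = 4(12.0) + 10(1.007825) + 15.994915
    = 48.000000 + 10.078250 + 15.994915 = 74.073165

74.0732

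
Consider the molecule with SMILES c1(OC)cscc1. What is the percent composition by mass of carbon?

Atom tally by fragment:
  thiophene ring core → C:4 H:4 S:1
  (− 1 ring H displaced by substituents)
  + OCH3 → C:1 H:3 O:1
Element totals:
  C: 5
  H: 6
  O: 1
  S: 1
Molecular formula: C5H6OS.
Molar mass = 114.162 g/mol.
Mass from C: 5 × 12.011 = 60.055 g/mol.
%C = 60.055 / 114.162 × 100 = 52.61%.

52.61%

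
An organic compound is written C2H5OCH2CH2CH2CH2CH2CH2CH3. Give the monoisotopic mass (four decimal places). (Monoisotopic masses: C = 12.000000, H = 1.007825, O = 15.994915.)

Atom tally by fragment:
  C2H5OCH2 → C:3 H:7 O:1
  CH2 → C:1 H:2
  CH2 → C:1 H:2
  CH2 → C:1 H:2
  CH2 → C:1 H:2
  CH2 → C:1 H:2
  CH3 → C:1 H:3
Element totals:
  C: 9
  H: 20
  O: 1
Molecular formula: C9H20O.
  M = 9(12.0) + 20(1.007825) + 15.994915
    = 108.000000 + 20.156500 + 15.994915 = 144.151415

144.1514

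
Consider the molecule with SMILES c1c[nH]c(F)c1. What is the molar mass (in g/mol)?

85.08 g/mol

Atom tally by fragment:
  pyrrole ring core → C:4 H:5 N:1
  (− 1 ring H displaced by substituents)
  + F → F:1
Element totals:
  C: 4
  H: 4
  F: 1
  N: 1
Molecular formula: C4H4FN.
  M = 4(12.011) + 4(1.008) + 18.998 + 14.007
    = 48.044 + 4.032 + 18.998 + 14.007 = 85.081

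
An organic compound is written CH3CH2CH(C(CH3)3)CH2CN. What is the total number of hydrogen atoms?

17

Atom tally by fragment:
  CH3 → C:1 H:3
  CH2 → C:1 H:2
  CH(C(CH3)3) → C:5 H:10
  CH2CN → C:2 H:2 N:1
Element totals:
  C: 9
  H: 17
  N: 1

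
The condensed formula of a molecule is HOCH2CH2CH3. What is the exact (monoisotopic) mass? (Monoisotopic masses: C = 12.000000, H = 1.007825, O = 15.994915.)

60.0575

Element totals:
  C: 3
  H: 8
  O: 1
Molecular formula: C3H8O.
  M = 3(12.0) + 8(1.007825) + 15.994915
    = 36.000000 + 8.062600 + 15.994915 = 60.057515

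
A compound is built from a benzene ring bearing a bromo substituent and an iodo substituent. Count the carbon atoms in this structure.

Atom tally by fragment:
  benzene ring core → C:6 H:6
  (− 2 ring H displaced by substituents)
  + Br → Br:1
  + I → I:1
Element totals:
  C: 6
  H: 4
  Br: 1
  I: 1

6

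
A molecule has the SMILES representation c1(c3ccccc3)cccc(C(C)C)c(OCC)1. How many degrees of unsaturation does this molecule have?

8

Atom tally by fragment:
  benzene ring core → C:6 H:6
  (− 3 ring H displaced by substituents)
  + C6H5 → C:6 H:5
  + CH(CH3)2 → C:3 H:7
  + OC2H5 → C:2 H:5 O:1
Element totals:
  C: 17
  H: 20
  O: 1
Molecular formula: C17H20O.
DoU = (2C + 2 + N − H − X) / 2 = (2·17 + 2 + 0 − 20 − 0) / 2 = 8.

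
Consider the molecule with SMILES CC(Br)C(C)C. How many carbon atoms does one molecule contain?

5

Atom tally by fragment:
  CH3 → C:1 H:3
  CH(Br) → C:1 H:1 Br:1
  CH(CH3) → C:2 H:4
  CH3 → C:1 H:3
Element totals:
  C: 5
  H: 11
  Br: 1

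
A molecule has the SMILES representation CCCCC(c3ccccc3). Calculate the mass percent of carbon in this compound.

Atom tally by fragment:
  CH3 → C:1 H:3
  CH2 → C:1 H:2
  CH2 → C:1 H:2
  CH2 → C:1 H:2
  CH2C6H5 → C:7 H:7
Element totals:
  C: 11
  H: 16
Molecular formula: C11H16.
Molar mass = 148.249 g/mol.
Mass from C: 11 × 12.011 = 132.121 g/mol.
%C = 132.121 / 148.249 × 100 = 89.12%.

89.12%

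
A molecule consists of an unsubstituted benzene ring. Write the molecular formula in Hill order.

C6H6

Atom tally by fragment:
  benzene ring core → C:6 H:6
Element totals:
  C: 6
  H: 6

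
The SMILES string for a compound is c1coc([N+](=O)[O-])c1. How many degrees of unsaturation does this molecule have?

Atom tally by fragment:
  furan ring core → C:4 H:4 O:1
  (− 1 ring H displaced by substituents)
  + NO2 → N:1 O:2
Element totals:
  C: 4
  H: 3
  N: 1
  O: 3
Molecular formula: C4H3NO3.
DoU = (2C + 2 + N − H − X) / 2 = (2·4 + 2 + 1 − 3 − 0) / 2 = 4.

4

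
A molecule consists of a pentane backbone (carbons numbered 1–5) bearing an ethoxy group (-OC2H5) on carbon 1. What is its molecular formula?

C7H16O

Atom tally by fragment:
  C2H5OCH2 → C:3 H:7 O:1
  CH2 → C:1 H:2
  CH2 → C:1 H:2
  CH2 → C:1 H:2
  CH3 → C:1 H:3
Element totals:
  C: 7
  H: 16
  O: 1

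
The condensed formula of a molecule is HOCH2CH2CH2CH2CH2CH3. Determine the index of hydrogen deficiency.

Element totals:
  C: 6
  H: 14
  O: 1
Molecular formula: C6H14O.
DoU = (2C + 2 + N − H − X) / 2 = (2·6 + 2 + 0 − 14 − 0) / 2 = 0.

0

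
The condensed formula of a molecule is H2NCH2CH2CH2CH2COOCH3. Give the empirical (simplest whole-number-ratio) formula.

C6H13NO2

Atom tally by fragment:
  H2NCH2 → C:1 H:4 N:1
  CH2 → C:1 H:2
  CH2 → C:1 H:2
  CH2COOCH3 → C:3 H:5 O:2
Element totals:
  C: 6
  H: 13
  N: 1
  O: 2
Molecular formula: C6H13NO2.
gcd of subscripts (6, 13, 1, 2) = 1, so the empirical formula equals the molecular formula.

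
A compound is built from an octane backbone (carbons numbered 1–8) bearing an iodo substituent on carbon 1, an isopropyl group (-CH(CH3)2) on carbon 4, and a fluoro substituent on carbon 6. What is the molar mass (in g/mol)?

300.20 g/mol

Atom tally by fragment:
  ICH2 → C:1 H:2 I:1
  CH2 → C:1 H:2
  CH2 → C:1 H:2
  CH(CH(CH3)2) → C:4 H:8
  CH2 → C:1 H:2
  CH(F) → C:1 H:1 F:1
  CH2 → C:1 H:2
  CH3 → C:1 H:3
Element totals:
  C: 11
  H: 22
  F: 1
  I: 1
Molecular formula: C11H22FI.
  M = 11(12.011) + 22(1.008) + 18.998 + 126.904
    = 132.121 + 22.176 + 18.998 + 126.904 = 300.199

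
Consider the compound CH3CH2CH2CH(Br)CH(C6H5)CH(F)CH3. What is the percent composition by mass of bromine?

Atom tally by fragment:
  CH3 → C:1 H:3
  CH2 → C:1 H:2
  CH2 → C:1 H:2
  CH(Br) → C:1 H:1 Br:1
  CH(C6H5) → C:7 H:6
  CH(F) → C:1 H:1 F:1
  CH3 → C:1 H:3
Element totals:
  C: 13
  H: 18
  Br: 1
  F: 1
Molecular formula: C13H18BrF.
Molar mass = 273.189 g/mol.
Mass from Br: 1 × 79.904 = 79.904 g/mol.
%Br = 79.904 / 273.189 × 100 = 29.25%.

29.25%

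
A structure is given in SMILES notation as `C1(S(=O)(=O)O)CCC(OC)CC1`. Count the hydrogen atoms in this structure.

Atom tally by fragment:
  cyclohexane ring core → C:6 H:12
  (− 2 ring H displaced by substituents)
  + SO3H → S:1 O:3 H:1
  + OCH3 → C:1 H:3 O:1
Element totals:
  C: 7
  H: 14
  O: 4
  S: 1

14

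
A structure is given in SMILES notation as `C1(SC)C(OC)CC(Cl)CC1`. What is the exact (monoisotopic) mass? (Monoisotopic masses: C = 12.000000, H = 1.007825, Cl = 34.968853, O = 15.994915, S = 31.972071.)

Atom tally by fragment:
  cyclohexane ring core → C:6 H:12
  (− 3 ring H displaced by substituents)
  + SCH3 → C:1 H:3 S:1
  + OCH3 → C:1 H:3 O:1
  + Cl → Cl:1
Element totals:
  C: 8
  H: 15
  Cl: 1
  O: 1
  S: 1
Molecular formula: C8H15ClOS.
  M = 8(12.0) + 15(1.007825) + 34.968853 + 15.994915 + 31.972071
    = 96.000000 + 15.117375 + 34.968853 + 15.994915 + 31.972071 = 194.053214

194.0532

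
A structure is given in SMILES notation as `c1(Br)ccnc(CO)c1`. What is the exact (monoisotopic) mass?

186.9633

Atom tally by fragment:
  pyridine ring core → C:5 H:5 N:1
  (− 2 ring H displaced by substituents)
  + Br → Br:1
  + CH2OH → C:1 H:3 O:1
Element totals:
  C: 6
  H: 6
  Br: 1
  N: 1
  O: 1
Molecular formula: C6H6BrNO.
  M = 6(12.0) + 6(1.007825) + 78.918338 + 14.003074 + 15.994915
    = 72.000000 + 6.046950 + 78.918338 + 14.003074 + 15.994915 = 186.963277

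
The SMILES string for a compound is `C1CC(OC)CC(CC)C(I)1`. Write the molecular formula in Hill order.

Atom tally by fragment:
  cyclohexane ring core → C:6 H:12
  (− 3 ring H displaced by substituents)
  + OCH3 → C:1 H:3 O:1
  + C2H5 → C:2 H:5
  + I → I:1
Element totals:
  C: 9
  H: 17
  I: 1
  O: 1

C9H17IO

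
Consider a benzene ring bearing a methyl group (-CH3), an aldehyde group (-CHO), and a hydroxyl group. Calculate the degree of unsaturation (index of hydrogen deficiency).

5

Atom tally by fragment:
  benzene ring core → C:6 H:6
  (− 3 ring H displaced by substituents)
  + CH3 → C:1 H:3
  + CHO → C:1 H:1 O:1
  + OH → O:1 H:1
Element totals:
  C: 8
  H: 8
  O: 2
Molecular formula: C8H8O2.
DoU = (2C + 2 + N − H − X) / 2 = (2·8 + 2 + 0 − 8 − 0) / 2 = 5.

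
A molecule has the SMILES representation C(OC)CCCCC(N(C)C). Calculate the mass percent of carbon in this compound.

Atom tally by fragment:
  CH3OCH2 → C:2 H:5 O:1
  CH2 → C:1 H:2
  CH2 → C:1 H:2
  CH2 → C:1 H:2
  CH2 → C:1 H:2
  CH2N(CH3)2 → C:3 H:8 N:1
Element totals:
  C: 9
  H: 21
  N: 1
  O: 1
Molecular formula: C9H21NO.
Molar mass = 159.273 g/mol.
Mass from C: 9 × 12.011 = 108.099 g/mol.
%C = 108.099 / 159.273 × 100 = 67.87%.

67.87%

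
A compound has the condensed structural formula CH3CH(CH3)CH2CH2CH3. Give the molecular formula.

C6H14

Element totals:
  C: 6
  H: 14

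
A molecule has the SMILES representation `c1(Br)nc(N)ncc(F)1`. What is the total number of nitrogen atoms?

Atom tally by fragment:
  pyrimidine ring core → C:4 H:4 N:2
  (− 3 ring H displaced by substituents)
  + Br → Br:1
  + NH2 → N:1 H:2
  + F → F:1
Element totals:
  C: 4
  H: 3
  Br: 1
  F: 1
  N: 3

3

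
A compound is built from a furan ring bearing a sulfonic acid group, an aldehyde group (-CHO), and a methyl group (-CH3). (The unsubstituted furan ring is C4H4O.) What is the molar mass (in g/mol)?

190.17 g/mol

Atom tally by fragment:
  furan ring core → C:4 H:4 O:1
  (− 3 ring H displaced by substituents)
  + SO3H → S:1 O:3 H:1
  + CHO → C:1 H:1 O:1
  + CH3 → C:1 H:3
Element totals:
  C: 6
  H: 6
  O: 5
  S: 1
Molecular formula: C6H6O5S.
  M = 6(12.011) + 6(1.008) + 5(15.999) + 32.06
    = 72.066 + 6.048 + 79.995 + 32.060 = 190.169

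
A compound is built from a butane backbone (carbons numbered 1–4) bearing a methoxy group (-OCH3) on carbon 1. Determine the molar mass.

88.15 g/mol

Atom tally by fragment:
  CH3OCH2 → C:2 H:5 O:1
  CH2 → C:1 H:2
  CH2 → C:1 H:2
  CH3 → C:1 H:3
Element totals:
  C: 5
  H: 12
  O: 1
Molecular formula: C5H12O.
  M = 5(12.011) + 12(1.008) + 15.999
    = 60.055 + 12.096 + 15.999 = 88.150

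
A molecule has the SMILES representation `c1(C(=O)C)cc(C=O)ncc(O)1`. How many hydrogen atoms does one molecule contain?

Atom tally by fragment:
  pyridine ring core → C:5 H:5 N:1
  (− 3 ring H displaced by substituents)
  + COCH3 → C:2 H:3 O:1
  + CHO → C:1 H:1 O:1
  + OH → O:1 H:1
Element totals:
  C: 8
  H: 7
  N: 1
  O: 3

7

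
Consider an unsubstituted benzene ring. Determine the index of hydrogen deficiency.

4

Atom tally by fragment:
  benzene ring core → C:6 H:6
Element totals:
  C: 6
  H: 6
Molecular formula: C6H6.
DoU = (2C + 2 + N − H − X) / 2 = (2·6 + 2 + 0 − 6 − 0) / 2 = 4.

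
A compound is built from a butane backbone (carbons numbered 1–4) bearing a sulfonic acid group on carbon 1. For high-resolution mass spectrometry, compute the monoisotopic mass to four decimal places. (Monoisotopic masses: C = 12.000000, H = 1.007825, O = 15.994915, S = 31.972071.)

Atom tally by fragment:
  HO3SCH2 → C:1 H:3 S:1 O:3
  CH2 → C:1 H:2
  CH2 → C:1 H:2
  CH3 → C:1 H:3
Element totals:
  C: 4
  H: 10
  O: 3
  S: 1
Molecular formula: C4H10O3S.
  M = 4(12.0) + 10(1.007825) + 3(15.994915) + 31.972071
    = 48.000000 + 10.078250 + 47.984745 + 31.972071 = 138.035066

138.0351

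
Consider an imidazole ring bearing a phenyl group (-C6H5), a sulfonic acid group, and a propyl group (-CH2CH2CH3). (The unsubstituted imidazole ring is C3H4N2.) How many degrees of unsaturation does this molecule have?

Atom tally by fragment:
  imidazole ring core → C:3 H:4 N:2
  (− 3 ring H displaced by substituents)
  + C6H5 → C:6 H:5
  + SO3H → S:1 O:3 H:1
  + CH2CH2CH3 → C:3 H:7
Element totals:
  C: 12
  H: 14
  N: 2
  O: 3
  S: 1
Molecular formula: C12H14N2O3S.
DoU = (2C + 2 + N − H − X) / 2 = (2·12 + 2 + 2 − 14 − 0) / 2 = 7.

7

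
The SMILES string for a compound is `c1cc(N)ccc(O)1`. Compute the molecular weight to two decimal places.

109.13 g/mol

Atom tally by fragment:
  benzene ring core → C:6 H:6
  (− 2 ring H displaced by substituents)
  + NH2 → N:1 H:2
  + OH → O:1 H:1
Element totals:
  C: 6
  H: 7
  N: 1
  O: 1
Molecular formula: C6H7NO.
  M = 6(12.011) + 7(1.008) + 14.007 + 15.999
    = 72.066 + 7.056 + 14.007 + 15.999 = 109.128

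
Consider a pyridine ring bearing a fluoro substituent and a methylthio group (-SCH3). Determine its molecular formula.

C6H6FNS

Atom tally by fragment:
  pyridine ring core → C:5 H:5 N:1
  (− 2 ring H displaced by substituents)
  + F → F:1
  + SCH3 → C:1 H:3 S:1
Element totals:
  C: 6
  H: 6
  F: 1
  N: 1
  S: 1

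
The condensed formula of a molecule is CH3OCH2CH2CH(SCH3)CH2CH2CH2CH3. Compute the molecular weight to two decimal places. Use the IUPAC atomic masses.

Element totals:
  C: 9
  H: 20
  O: 1
  S: 1
Molecular formula: C9H20OS.
  M = 9(12.011) + 20(1.008) + 15.999 + 32.06
    = 108.099 + 20.160 + 15.999 + 32.060 = 176.318

176.32 g/mol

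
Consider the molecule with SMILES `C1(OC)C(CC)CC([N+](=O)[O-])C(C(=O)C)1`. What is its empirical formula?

Atom tally by fragment:
  cyclopentane ring core → C:5 H:10
  (− 4 ring H displaced by substituents)
  + OCH3 → C:1 H:3 O:1
  + C2H5 → C:2 H:5
  + NO2 → N:1 O:2
  + COCH3 → C:2 H:3 O:1
Element totals:
  C: 10
  H: 17
  N: 1
  O: 4
Molecular formula: C10H17NO4.
gcd of subscripts (10, 17, 1, 4) = 1, so the empirical formula equals the molecular formula.

C10H17NO4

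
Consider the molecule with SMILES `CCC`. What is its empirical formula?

Atom tally by fragment:
  CH3 → C:1 H:3
  CH2 → C:1 H:2
  CH3 → C:1 H:3
Element totals:
  C: 3
  H: 8
Molecular formula: C3H8.
gcd of subscripts (3, 8) = 1, so the empirical formula equals the molecular formula.

C3H8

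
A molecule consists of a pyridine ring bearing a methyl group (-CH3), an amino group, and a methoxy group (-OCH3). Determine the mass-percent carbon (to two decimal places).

60.85%

Atom tally by fragment:
  pyridine ring core → C:5 H:5 N:1
  (− 3 ring H displaced by substituents)
  + CH3 → C:1 H:3
  + NH2 → N:1 H:2
  + OCH3 → C:1 H:3 O:1
Element totals:
  C: 7
  H: 10
  N: 2
  O: 1
Molecular formula: C7H10N2O.
Molar mass = 138.170 g/mol.
Mass from C: 7 × 12.011 = 84.077 g/mol.
%C = 84.077 / 138.170 × 100 = 60.85%.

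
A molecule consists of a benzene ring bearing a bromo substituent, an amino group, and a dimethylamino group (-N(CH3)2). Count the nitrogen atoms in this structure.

2

Atom tally by fragment:
  benzene ring core → C:6 H:6
  (− 3 ring H displaced by substituents)
  + Br → Br:1
  + NH2 → N:1 H:2
  + N(CH3)2 → N:1 C:2 H:6
Element totals:
  C: 8
  H: 11
  Br: 1
  N: 2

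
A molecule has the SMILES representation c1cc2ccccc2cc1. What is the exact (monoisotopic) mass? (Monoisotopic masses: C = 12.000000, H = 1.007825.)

128.0626

Atom tally by fragment:
  naphthalene ring system core → C:10 H:8
Element totals:
  C: 10
  H: 8
Molecular formula: C10H8.
  M = 10(12.0) + 8(1.007825)
    = 120.000000 + 8.062600 = 128.062600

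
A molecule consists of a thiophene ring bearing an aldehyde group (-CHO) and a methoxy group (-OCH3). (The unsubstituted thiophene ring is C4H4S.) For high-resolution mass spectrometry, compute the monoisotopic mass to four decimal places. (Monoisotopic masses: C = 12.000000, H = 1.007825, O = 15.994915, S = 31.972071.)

Atom tally by fragment:
  thiophene ring core → C:4 H:4 S:1
  (− 2 ring H displaced by substituents)
  + CHO → C:1 H:1 O:1
  + OCH3 → C:1 H:3 O:1
Element totals:
  C: 6
  H: 6
  O: 2
  S: 1
Molecular formula: C6H6O2S.
  M = 6(12.0) + 6(1.007825) + 2(15.994915) + 31.972071
    = 72.000000 + 6.046950 + 31.989830 + 31.972071 = 142.008851

142.0089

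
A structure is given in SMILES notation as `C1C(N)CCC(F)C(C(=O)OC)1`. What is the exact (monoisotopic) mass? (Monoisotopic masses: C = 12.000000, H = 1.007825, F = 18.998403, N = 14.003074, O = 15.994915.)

Atom tally by fragment:
  cyclohexane ring core → C:6 H:12
  (− 3 ring H displaced by substituents)
  + NH2 → N:1 H:2
  + F → F:1
  + COOCH3 → C:2 H:3 O:2
Element totals:
  C: 8
  H: 14
  F: 1
  N: 1
  O: 2
Molecular formula: C8H14FNO2.
  M = 8(12.0) + 14(1.007825) + 18.998403 + 14.003074 + 2(15.994915)
    = 96.000000 + 14.109550 + 18.998403 + 14.003074 + 31.989830 = 175.100857

175.1009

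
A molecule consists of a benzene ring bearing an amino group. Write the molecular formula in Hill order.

Atom tally by fragment:
  benzene ring core → C:6 H:6
  (− 1 ring H displaced by substituents)
  + NH2 → N:1 H:2
Element totals:
  C: 6
  H: 7
  N: 1

C6H7N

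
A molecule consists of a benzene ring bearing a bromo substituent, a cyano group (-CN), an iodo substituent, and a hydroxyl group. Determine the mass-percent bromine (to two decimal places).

Atom tally by fragment:
  benzene ring core → C:6 H:6
  (− 4 ring H displaced by substituents)
  + Br → Br:1
  + CN → C:1 N:1
  + I → I:1
  + OH → O:1 H:1
Element totals:
  C: 7
  H: 3
  Br: 1
  I: 1
  N: 1
  O: 1
Molecular formula: C7H3BrINO.
Molar mass = 323.915 g/mol.
Mass from Br: 1 × 79.904 = 79.904 g/mol.
%Br = 79.904 / 323.915 × 100 = 24.67%.

24.67%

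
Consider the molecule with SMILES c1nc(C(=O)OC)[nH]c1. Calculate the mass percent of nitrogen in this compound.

22.21%

Atom tally by fragment:
  imidazole ring core → C:3 H:4 N:2
  (− 1 ring H displaced by substituents)
  + COOCH3 → C:2 H:3 O:2
Element totals:
  C: 5
  H: 6
  N: 2
  O: 2
Molecular formula: C5H6N2O2.
Molar mass = 126.115 g/mol.
Mass from N: 2 × 14.007 = 28.014 g/mol.
%N = 28.014 / 126.115 × 100 = 22.21%.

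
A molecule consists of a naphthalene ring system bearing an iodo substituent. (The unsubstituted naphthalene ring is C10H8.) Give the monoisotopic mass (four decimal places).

Atom tally by fragment:
  naphthalene ring system core → C:10 H:8
  (− 1 ring H displaced by substituents)
  + I → I:1
Element totals:
  C: 10
  H: 7
  I: 1
Molecular formula: C10H7I.
  M = 10(12.0) + 7(1.007825) + 126.904472
    = 120.000000 + 7.054775 + 126.904472 = 253.959247

253.9592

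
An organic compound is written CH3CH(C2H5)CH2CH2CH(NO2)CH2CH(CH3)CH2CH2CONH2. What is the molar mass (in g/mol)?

Atom tally by fragment:
  CH3 → C:1 H:3
  CH(C2H5) → C:3 H:6
  CH2 → C:1 H:2
  CH2 → C:1 H:2
  CH(NO2) → C:1 H:1 N:1 O:2
  CH2 → C:1 H:2
  CH(CH3) → C:2 H:4
  CH2 → C:1 H:2
  CH2CONH2 → C:2 H:4 O:1 N:1
Element totals:
  C: 13
  H: 26
  N: 2
  O: 3
Molecular formula: C13H26N2O3.
  M = 13(12.011) + 26(1.008) + 2(14.007) + 3(15.999)
    = 156.143 + 26.208 + 28.014 + 47.997 = 258.362

258.36 g/mol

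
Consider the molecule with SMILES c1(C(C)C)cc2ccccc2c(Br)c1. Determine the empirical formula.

Atom tally by fragment:
  naphthalene ring system core → C:10 H:8
  (− 2 ring H displaced by substituents)
  + CH(CH3)2 → C:3 H:7
  + Br → Br:1
Element totals:
  C: 13
  H: 13
  Br: 1
Molecular formula: C13H13Br.
gcd of subscripts (1, 13, 13) = 1, so the empirical formula equals the molecular formula.

C13H13Br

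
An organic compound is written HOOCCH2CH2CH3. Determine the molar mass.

Atom tally by fragment:
  HOOCCH2 → C:2 H:3 O:2
  CH2 → C:1 H:2
  CH3 → C:1 H:3
Element totals:
  C: 4
  H: 8
  O: 2
Molecular formula: C4H8O2.
  M = 4(12.011) + 8(1.008) + 2(15.999)
    = 48.044 + 8.064 + 31.998 = 88.106

88.11 g/mol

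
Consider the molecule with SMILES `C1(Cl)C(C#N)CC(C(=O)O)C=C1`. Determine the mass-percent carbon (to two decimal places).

51.77%

Atom tally by fragment:
  cyclohexene ring core → C:6 H:10
  (− 3 ring H displaced by substituents)
  + Cl → Cl:1
  + CN → C:1 N:1
  + COOH → C:1 H:1 O:2
Element totals:
  C: 8
  H: 8
  Cl: 1
  N: 1
  O: 2
Molecular formula: C8H8ClNO2.
Molar mass = 185.607 g/mol.
Mass from C: 8 × 12.011 = 96.088 g/mol.
%C = 96.088 / 185.607 × 100 = 51.77%.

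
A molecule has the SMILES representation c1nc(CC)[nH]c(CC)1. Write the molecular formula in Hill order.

Atom tally by fragment:
  imidazole ring core → C:3 H:4 N:2
  (− 2 ring H displaced by substituents)
  + C2H5 → C:2 H:5
  + C2H5 → C:2 H:5
Element totals:
  C: 7
  H: 12
  N: 2

C7H12N2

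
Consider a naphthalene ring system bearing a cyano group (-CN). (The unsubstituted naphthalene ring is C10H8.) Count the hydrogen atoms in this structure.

Atom tally by fragment:
  naphthalene ring system core → C:10 H:8
  (− 1 ring H displaced by substituents)
  + CN → C:1 N:1
Element totals:
  C: 11
  H: 7
  N: 1

7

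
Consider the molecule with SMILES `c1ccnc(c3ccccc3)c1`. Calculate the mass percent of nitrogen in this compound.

Atom tally by fragment:
  pyridine ring core → C:5 H:5 N:1
  (− 1 ring H displaced by substituents)
  + C6H5 → C:6 H:5
Element totals:
  C: 11
  H: 9
  N: 1
Molecular formula: C11H9N.
Molar mass = 155.200 g/mol.
Mass from N: 1 × 14.007 = 14.007 g/mol.
%N = 14.007 / 155.200 × 100 = 9.03%.

9.03%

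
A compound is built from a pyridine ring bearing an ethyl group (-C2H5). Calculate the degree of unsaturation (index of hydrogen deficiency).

4

Atom tally by fragment:
  pyridine ring core → C:5 H:5 N:1
  (− 1 ring H displaced by substituents)
  + C2H5 → C:2 H:5
Element totals:
  C: 7
  H: 9
  N: 1
Molecular formula: C7H9N.
DoU = (2C + 2 + N − H − X) / 2 = (2·7 + 2 + 1 − 9 − 0) / 2 = 4.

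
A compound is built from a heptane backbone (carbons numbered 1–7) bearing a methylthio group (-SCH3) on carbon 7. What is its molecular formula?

C8H18S

Atom tally by fragment:
  CH3 → C:1 H:3
  CH2 → C:1 H:2
  CH2 → C:1 H:2
  CH2 → C:1 H:2
  CH2 → C:1 H:2
  CH2 → C:1 H:2
  CH2SCH3 → C:2 H:5 S:1
Element totals:
  C: 8
  H: 18
  S: 1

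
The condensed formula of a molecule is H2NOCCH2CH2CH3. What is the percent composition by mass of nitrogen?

Element totals:
  C: 4
  H: 9
  N: 1
  O: 1
Molecular formula: C4H9NO.
Molar mass = 87.122 g/mol.
Mass from N: 1 × 14.007 = 14.007 g/mol.
%N = 14.007 / 87.122 × 100 = 16.08%.

16.08%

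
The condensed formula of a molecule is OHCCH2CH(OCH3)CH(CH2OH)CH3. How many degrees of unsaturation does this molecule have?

Element totals:
  C: 7
  H: 14
  O: 3
Molecular formula: C7H14O3.
DoU = (2C + 2 + N − H − X) / 2 = (2·7 + 2 + 0 − 14 − 0) / 2 = 1.

1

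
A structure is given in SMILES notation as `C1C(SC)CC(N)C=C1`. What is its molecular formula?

Atom tally by fragment:
  cyclohexene ring core → C:6 H:10
  (− 2 ring H displaced by substituents)
  + SCH3 → C:1 H:3 S:1
  + NH2 → N:1 H:2
Element totals:
  C: 7
  H: 13
  N: 1
  S: 1

C7H13NS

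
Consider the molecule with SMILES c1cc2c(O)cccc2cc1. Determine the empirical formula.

C10H8O

Atom tally by fragment:
  naphthalene ring system core → C:10 H:8
  (− 1 ring H displaced by substituents)
  + OH → O:1 H:1
Element totals:
  C: 10
  H: 8
  O: 1
Molecular formula: C10H8O.
gcd of subscripts (10, 8, 1) = 1, so the empirical formula equals the molecular formula.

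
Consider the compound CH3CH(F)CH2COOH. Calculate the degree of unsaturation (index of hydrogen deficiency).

1

Element totals:
  C: 4
  H: 7
  F: 1
  O: 2
Molecular formula: C4H7FO2.
DoU = (2C + 2 + N − H − X) / 2 = (2·4 + 2 + 0 − 7 − 1) / 2 = 1.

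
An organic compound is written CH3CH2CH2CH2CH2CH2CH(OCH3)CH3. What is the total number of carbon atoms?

Atom tally by fragment:
  CH3 → C:1 H:3
  CH2 → C:1 H:2
  CH2 → C:1 H:2
  CH2 → C:1 H:2
  CH2 → C:1 H:2
  CH2 → C:1 H:2
  CH(OCH3) → C:2 H:4 O:1
  CH3 → C:1 H:3
Element totals:
  C: 9
  H: 20
  O: 1

9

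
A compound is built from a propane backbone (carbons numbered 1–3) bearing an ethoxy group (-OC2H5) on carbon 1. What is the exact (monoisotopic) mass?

Atom tally by fragment:
  C2H5OCH2 → C:3 H:7 O:1
  CH2 → C:1 H:2
  CH3 → C:1 H:3
Element totals:
  C: 5
  H: 12
  O: 1
Molecular formula: C5H12O.
  M = 5(12.0) + 12(1.007825) + 15.994915
    = 60.000000 + 12.093900 + 15.994915 = 88.088815

88.0888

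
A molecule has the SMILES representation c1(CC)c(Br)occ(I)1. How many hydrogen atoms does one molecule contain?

Atom tally by fragment:
  furan ring core → C:4 H:4 O:1
  (− 3 ring H displaced by substituents)
  + C2H5 → C:2 H:5
  + Br → Br:1
  + I → I:1
Element totals:
  C: 6
  H: 6
  Br: 1
  I: 1
  O: 1

6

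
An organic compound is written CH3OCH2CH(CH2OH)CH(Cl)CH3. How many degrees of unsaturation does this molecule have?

Element totals:
  C: 6
  H: 13
  Cl: 1
  O: 2
Molecular formula: C6H13ClO2.
DoU = (2C + 2 + N − H − X) / 2 = (2·6 + 2 + 0 − 13 − 1) / 2 = 0.

0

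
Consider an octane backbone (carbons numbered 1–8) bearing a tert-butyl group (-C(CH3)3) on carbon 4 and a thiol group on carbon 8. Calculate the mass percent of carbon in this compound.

71.21%

Atom tally by fragment:
  CH3 → C:1 H:3
  CH2 → C:1 H:2
  CH2 → C:1 H:2
  CH(C(CH3)3) → C:5 H:10
  CH2 → C:1 H:2
  CH2 → C:1 H:2
  CH2 → C:1 H:2
  CH2SH → C:1 H:3 S:1
Element totals:
  C: 12
  H: 26
  S: 1
Molecular formula: C12H26S.
Molar mass = 202.400 g/mol.
Mass from C: 12 × 12.011 = 144.132 g/mol.
%C = 144.132 / 202.400 × 100 = 71.21%.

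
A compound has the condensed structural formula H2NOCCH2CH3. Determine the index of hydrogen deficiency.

1

Atom tally by fragment:
  H2NOCCH2 → C:2 H:4 O:1 N:1
  CH3 → C:1 H:3
Element totals:
  C: 3
  H: 7
  N: 1
  O: 1
Molecular formula: C3H7NO.
DoU = (2C + 2 + N − H − X) / 2 = (2·3 + 2 + 1 − 7 − 0) / 2 = 1.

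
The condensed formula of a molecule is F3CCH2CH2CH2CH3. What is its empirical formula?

C5H9F3

Element totals:
  C: 5
  H: 9
  F: 3
Molecular formula: C5H9F3.
gcd of subscripts (5, 3, 9) = 1, so the empirical formula equals the molecular formula.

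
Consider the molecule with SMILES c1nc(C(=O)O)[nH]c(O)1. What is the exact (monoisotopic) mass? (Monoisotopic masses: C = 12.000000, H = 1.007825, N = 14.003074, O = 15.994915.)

Atom tally by fragment:
  imidazole ring core → C:3 H:4 N:2
  (− 2 ring H displaced by substituents)
  + COOH → C:1 H:1 O:2
  + OH → O:1 H:1
Element totals:
  C: 4
  H: 4
  N: 2
  O: 3
Molecular formula: C4H4N2O3.
  M = 4(12.0) + 4(1.007825) + 2(14.003074) + 3(15.994915)
    = 48.000000 + 4.031300 + 28.006148 + 47.984745 = 128.022193

128.0222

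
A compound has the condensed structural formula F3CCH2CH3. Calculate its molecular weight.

98.07 g/mol

Element totals:
  C: 3
  H: 5
  F: 3
Molecular formula: C3H5F3.
  M = 3(12.011) + 5(1.008) + 3(18.998)
    = 36.033 + 5.040 + 56.994 = 98.067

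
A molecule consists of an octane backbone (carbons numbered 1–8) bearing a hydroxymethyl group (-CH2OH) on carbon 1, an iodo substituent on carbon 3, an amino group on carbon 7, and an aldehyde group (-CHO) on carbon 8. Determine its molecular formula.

Atom tally by fragment:
  HOCH2CH2 → C:2 H:5 O:1
  CH2 → C:1 H:2
  CH(I) → C:1 H:1 I:1
  CH2 → C:1 H:2
  CH2 → C:1 H:2
  CH2 → C:1 H:2
  CH(NH2) → C:1 H:3 N:1
  CH2CHO → C:2 H:3 O:1
Element totals:
  C: 10
  H: 20
  I: 1
  N: 1
  O: 2

C10H20INO2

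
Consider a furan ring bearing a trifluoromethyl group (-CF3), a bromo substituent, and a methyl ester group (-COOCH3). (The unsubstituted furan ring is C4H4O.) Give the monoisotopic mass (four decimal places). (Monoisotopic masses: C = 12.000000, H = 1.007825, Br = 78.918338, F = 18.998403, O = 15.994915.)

271.9296

Atom tally by fragment:
  furan ring core → C:4 H:4 O:1
  (− 3 ring H displaced by substituents)
  + CF3 → C:1 F:3
  + Br → Br:1
  + COOCH3 → C:2 H:3 O:2
Element totals:
  C: 7
  H: 4
  Br: 1
  F: 3
  O: 3
Molecular formula: C7H4BrF3O3.
  M = 7(12.0) + 4(1.007825) + 78.918338 + 3(18.998403) + 3(15.994915)
    = 84.000000 + 4.031300 + 78.918338 + 56.995209 + 47.984745 = 271.929592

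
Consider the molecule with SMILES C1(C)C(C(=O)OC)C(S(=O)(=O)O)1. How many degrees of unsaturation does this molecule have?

Atom tally by fragment:
  cyclopropane ring core → C:3 H:6
  (− 3 ring H displaced by substituents)
  + CH3 → C:1 H:3
  + COOCH3 → C:2 H:3 O:2
  + SO3H → S:1 O:3 H:1
Element totals:
  C: 6
  H: 10
  O: 5
  S: 1
Molecular formula: C6H10O5S.
DoU = (2C + 2 + N − H − X) / 2 = (2·6 + 2 + 0 − 10 − 0) / 2 = 2.

2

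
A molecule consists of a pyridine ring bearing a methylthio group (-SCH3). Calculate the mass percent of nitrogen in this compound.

11.19%

Atom tally by fragment:
  pyridine ring core → C:5 H:5 N:1
  (− 1 ring H displaced by substituents)
  + SCH3 → C:1 H:3 S:1
Element totals:
  C: 6
  H: 7
  N: 1
  S: 1
Molecular formula: C6H7NS.
Molar mass = 125.189 g/mol.
Mass from N: 1 × 14.007 = 14.007 g/mol.
%N = 14.007 / 125.189 × 100 = 11.19%.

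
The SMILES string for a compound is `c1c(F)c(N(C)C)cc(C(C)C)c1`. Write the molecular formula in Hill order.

C11H16FN

Atom tally by fragment:
  benzene ring core → C:6 H:6
  (− 3 ring H displaced by substituents)
  + F → F:1
  + N(CH3)2 → N:1 C:2 H:6
  + CH(CH3)2 → C:3 H:7
Element totals:
  C: 11
  H: 16
  F: 1
  N: 1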